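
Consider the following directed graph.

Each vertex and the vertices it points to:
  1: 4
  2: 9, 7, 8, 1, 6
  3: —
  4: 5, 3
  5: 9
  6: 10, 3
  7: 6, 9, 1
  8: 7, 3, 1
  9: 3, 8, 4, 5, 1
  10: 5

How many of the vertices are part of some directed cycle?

A vertex is on a directed cycle iff it belongs to a strongly connected component of size ≥ 2 (or has a self-loop).
The vertices on cycles are {1, 4, 5, 6, 7, 8, 9, 10} — 8 in total.

8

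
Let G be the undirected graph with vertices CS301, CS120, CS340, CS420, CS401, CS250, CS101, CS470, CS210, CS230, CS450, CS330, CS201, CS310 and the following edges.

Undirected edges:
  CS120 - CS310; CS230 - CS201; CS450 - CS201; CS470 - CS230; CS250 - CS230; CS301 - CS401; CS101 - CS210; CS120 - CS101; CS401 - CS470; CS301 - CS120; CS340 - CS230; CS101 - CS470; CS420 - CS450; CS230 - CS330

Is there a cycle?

Yes

DFS, tracking each vertex's parent; an edge to a visited non-parent vertex closes a cycle.
Start from CS420:
visit CS420 (parent –)
  visit CS450 (parent CS420)
    visit CS201 (parent CS450)
      CS201–CS450: parent, skip
      visit CS230 (parent CS201)
        visit CS340 (parent CS230)
          CS340–CS230: parent, skip
        visit CS470 (parent CS230)
          visit CS401 (parent CS470)
            visit CS301 (parent CS401)
              CS301–CS401: parent, skip
              visit CS120 (parent CS301)
                CS120–CS301: parent, skip
                visit CS101 (parent CS120)
                  CS101–CS470: CS470 visited and ≠ parent → cycle
Cycle: CS470 – CS401 – CS301 – CS120 – CS101 – CS470.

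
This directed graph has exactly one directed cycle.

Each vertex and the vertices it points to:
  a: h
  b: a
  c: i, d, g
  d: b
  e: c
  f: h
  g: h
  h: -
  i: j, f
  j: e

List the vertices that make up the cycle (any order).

c, e, i, j

DFS with gray/black marking from c:
c gray
  i gray
    j gray
      e gray
        e→c: c is gray → back edge
Back edge closes the cycle c → i → j → e → c; its vertices are {c, e, i, j}.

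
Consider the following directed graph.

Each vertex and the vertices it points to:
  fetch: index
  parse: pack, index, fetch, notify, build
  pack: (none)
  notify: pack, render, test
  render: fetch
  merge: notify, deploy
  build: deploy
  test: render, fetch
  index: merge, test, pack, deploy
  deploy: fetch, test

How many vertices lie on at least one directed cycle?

A vertex is on a directed cycle iff it belongs to a strongly connected component of size ≥ 2 (or has a self-loop).
The vertices on cycles are {test, fetch, index, merge, deploy, notify, render} — 7 in total.

7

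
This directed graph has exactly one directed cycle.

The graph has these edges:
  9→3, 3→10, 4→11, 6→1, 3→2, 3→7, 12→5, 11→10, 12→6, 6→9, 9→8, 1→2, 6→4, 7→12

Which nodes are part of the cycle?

DFS with gray/black marking from 6:
6 gray
  9 gray
    8 gray
    8 black
    3 gray
      7 gray
        12 gray
          5 gray
          5 black
          12→6: 6 is gray → back edge
Back edge closes the cycle 6 → 9 → 3 → 7 → 12 → 6; its vertices are {3, 6, 7, 9, 12}.

3, 6, 7, 9, 12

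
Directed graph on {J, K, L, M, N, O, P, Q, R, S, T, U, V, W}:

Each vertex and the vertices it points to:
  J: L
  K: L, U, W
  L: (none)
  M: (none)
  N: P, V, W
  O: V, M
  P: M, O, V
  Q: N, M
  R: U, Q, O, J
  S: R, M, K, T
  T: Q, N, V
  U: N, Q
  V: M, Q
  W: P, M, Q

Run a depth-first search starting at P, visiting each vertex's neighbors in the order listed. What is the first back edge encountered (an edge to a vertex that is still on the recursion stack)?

N->P

DFS from P (visiting each vertex's neighbors in the order listed); mark gray on enter, black on exit:
P gray
  M gray
  M black
  O gray
    V gray
      V→M: M black — skip
      Q gray
        N gray
          N→P: P is gray → back edge
First back edge: N → P.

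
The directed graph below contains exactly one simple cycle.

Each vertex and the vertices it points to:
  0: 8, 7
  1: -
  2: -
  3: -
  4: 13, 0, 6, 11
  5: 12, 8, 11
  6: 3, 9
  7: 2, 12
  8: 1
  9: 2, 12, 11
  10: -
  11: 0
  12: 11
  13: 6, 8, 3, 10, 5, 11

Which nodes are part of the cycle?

0, 7, 11, 12

DFS with gray/black marking from 0:
0 gray
  8 gray
    1 gray
    1 black
  8 black
  7 gray
    2 gray
    2 black
    12 gray
      11 gray
        11→0: 0 is gray → back edge
Back edge closes the cycle 0 → 7 → 12 → 11 → 0; its vertices are {0, 7, 11, 12}.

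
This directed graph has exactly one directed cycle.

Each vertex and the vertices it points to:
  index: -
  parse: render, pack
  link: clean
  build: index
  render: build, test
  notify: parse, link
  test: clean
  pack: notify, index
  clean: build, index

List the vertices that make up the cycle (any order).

pack, parse, notify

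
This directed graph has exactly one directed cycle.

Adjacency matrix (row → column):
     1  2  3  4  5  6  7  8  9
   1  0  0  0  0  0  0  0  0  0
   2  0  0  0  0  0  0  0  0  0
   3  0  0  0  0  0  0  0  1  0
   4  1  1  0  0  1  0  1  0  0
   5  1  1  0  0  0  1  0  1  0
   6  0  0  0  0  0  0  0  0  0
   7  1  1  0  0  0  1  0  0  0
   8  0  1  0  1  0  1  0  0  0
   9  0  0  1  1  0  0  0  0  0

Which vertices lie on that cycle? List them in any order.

4, 5, 8

DFS with gray/black marking from 4:
4 gray
  1 gray
  1 black
  5 gray
    5→1: 1 black — skip
    2 gray
    2 black
    8 gray
      8→4: 4 is gray → back edge
Back edge closes the cycle 4 → 5 → 8 → 4; its vertices are {4, 5, 8}.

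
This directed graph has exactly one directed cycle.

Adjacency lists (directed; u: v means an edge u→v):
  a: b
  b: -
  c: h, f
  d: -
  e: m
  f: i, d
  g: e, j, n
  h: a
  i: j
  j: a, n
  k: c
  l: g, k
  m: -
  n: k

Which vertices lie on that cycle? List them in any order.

DFS with gray/black marking from k:
k gray
  c gray
    h gray
      a gray
        b gray
        b black
      a black
    h black
    f gray
      i gray
        j gray
          j→a: a black — skip
          n gray
            n→k: k is gray → back edge
Back edge closes the cycle k → c → f → i → j → n → k; its vertices are {c, f, i, j, k, n}.

c, f, i, j, k, n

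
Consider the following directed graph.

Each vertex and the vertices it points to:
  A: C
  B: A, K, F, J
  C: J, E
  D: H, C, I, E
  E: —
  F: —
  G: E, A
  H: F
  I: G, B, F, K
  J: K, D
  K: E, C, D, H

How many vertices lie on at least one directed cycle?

8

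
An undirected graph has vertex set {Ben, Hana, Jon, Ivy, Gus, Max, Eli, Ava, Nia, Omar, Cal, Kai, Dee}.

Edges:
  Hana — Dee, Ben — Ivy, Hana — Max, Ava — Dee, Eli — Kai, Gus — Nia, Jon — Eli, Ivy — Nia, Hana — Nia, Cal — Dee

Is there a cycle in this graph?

No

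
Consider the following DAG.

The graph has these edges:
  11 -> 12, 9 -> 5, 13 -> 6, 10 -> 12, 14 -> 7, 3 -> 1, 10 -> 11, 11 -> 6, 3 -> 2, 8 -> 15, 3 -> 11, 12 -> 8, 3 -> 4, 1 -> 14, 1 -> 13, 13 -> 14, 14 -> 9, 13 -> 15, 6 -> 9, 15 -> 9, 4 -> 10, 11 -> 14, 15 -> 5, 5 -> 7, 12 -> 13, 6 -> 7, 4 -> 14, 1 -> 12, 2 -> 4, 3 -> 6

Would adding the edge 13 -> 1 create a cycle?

Adding 13→1 creates a cycle iff 1 can already reach 13.
Path from 1: 1 → 13.
So 1 → … → 13 → 1 is a cycle.

Yes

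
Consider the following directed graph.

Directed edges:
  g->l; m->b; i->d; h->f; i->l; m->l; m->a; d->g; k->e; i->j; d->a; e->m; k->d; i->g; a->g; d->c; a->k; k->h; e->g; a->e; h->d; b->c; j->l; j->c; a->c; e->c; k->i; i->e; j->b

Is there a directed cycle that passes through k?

Yes

k is on a cycle iff k can reach itself via ≥1 edge.
k → d → a → k — yes.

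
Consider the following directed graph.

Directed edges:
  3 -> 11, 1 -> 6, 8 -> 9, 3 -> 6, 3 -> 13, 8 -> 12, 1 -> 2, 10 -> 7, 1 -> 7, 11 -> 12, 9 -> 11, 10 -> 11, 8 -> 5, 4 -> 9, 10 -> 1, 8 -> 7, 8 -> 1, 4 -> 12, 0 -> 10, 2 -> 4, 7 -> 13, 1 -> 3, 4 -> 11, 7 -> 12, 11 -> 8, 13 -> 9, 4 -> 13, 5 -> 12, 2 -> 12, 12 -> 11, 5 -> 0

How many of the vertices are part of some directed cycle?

A vertex is on a directed cycle iff it belongs to a strongly connected component of size ≥ 2 (or has a self-loop).
The vertices on cycles are {0, 1, 2, 3, 4, 5, 7, 8, 9, 10, 11, 12, 13} — 13 in total.

13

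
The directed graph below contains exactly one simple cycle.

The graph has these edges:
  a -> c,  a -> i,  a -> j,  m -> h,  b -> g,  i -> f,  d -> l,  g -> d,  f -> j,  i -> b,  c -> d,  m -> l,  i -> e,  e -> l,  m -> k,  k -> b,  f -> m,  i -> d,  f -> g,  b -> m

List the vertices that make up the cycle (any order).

b, k, m

DFS with gray/black marking from b:
b gray
  g gray
    d gray
      l gray
      l black
    d black
  g black
  m gray
    m→l: l black — skip
    k gray
      k→b: b is gray → back edge
Back edge closes the cycle b → m → k → b; its vertices are {b, k, m}.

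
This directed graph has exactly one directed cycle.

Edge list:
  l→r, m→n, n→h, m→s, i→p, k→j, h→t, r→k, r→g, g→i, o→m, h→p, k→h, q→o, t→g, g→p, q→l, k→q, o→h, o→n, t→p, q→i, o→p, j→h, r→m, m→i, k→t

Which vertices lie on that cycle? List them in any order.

k, l, q, r

DFS with gray/black marking from r:
r gray
  k gray
    j gray
      h gray
        t gray
          g gray
            i gray
              p gray
              p black
            i black
            g→p: p black — skip
          g black
          t→p: p black — skip
        t black
        h→p: p black — skip
      h black
    j black
    k→t: t black — skip
    k→h: h black — skip
    q gray
      o gray
        o→h: h black — skip
        m gray
          m→i: i black — skip
          n gray
            n→h: h black — skip
          n black
          s gray
          s black
        m black
        o→n: n black — skip
        o→p: p black — skip
      o black
      q→i: i black — skip
      l gray
        l→r: r is gray → back edge
Back edge closes the cycle r → k → q → l → r; its vertices are {k, l, q, r}.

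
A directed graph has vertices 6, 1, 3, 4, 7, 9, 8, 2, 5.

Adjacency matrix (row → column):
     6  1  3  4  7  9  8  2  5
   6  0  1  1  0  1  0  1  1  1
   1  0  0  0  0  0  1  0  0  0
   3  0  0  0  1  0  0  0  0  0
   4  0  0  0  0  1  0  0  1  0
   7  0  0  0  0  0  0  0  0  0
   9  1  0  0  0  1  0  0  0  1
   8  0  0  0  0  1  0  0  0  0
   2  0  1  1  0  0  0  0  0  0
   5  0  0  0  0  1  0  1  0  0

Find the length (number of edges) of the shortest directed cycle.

3

For each vertex v, BFS finds the shortest path from v back to v.
The shortest such closed walk is 1 → 9 → 6 → 1, length 3.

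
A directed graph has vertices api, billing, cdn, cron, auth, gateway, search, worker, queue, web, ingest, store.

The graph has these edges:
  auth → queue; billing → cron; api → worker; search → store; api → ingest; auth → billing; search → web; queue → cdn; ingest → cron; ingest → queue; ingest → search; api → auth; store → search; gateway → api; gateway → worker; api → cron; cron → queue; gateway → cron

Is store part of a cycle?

Yes

store is on a cycle iff store can reach itself via ≥1 edge.
store → search → store — yes.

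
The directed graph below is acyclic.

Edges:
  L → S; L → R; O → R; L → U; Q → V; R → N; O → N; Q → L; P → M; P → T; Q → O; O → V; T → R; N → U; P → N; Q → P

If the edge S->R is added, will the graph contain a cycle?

No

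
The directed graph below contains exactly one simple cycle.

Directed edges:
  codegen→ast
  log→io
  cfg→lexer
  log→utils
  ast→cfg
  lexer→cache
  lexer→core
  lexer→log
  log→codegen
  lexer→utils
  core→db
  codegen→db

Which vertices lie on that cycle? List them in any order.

ast, cfg, log, lexer, codegen

DFS with gray/black marking from lexer:
lexer gray
  log gray
    io gray
    io black
    utils gray
    utils black
    codegen gray
      db gray
      db black
      ast gray
        cfg gray
          cfg→lexer: lexer is gray → back edge
Back edge closes the cycle lexer → log → codegen → ast → cfg → lexer; its vertices are {ast, cfg, log, lexer, codegen}.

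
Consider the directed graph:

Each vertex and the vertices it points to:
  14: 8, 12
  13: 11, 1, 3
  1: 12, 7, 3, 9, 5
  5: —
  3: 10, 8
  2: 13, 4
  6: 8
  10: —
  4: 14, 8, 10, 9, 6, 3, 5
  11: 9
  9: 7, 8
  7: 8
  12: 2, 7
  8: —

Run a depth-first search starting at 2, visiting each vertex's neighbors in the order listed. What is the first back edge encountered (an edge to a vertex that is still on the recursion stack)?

12->2

DFS from 2 (visiting each vertex's neighbors in the order listed); mark gray on enter, black on exit:
2 gray
  13 gray
    11 gray
      9 gray
        7 gray
          8 gray
          8 black
        7 black
        9→8: 8 black — skip
      9 black
    11 black
    1 gray
      12 gray
        12→2: 2 is gray → back edge
First back edge: 12 → 2.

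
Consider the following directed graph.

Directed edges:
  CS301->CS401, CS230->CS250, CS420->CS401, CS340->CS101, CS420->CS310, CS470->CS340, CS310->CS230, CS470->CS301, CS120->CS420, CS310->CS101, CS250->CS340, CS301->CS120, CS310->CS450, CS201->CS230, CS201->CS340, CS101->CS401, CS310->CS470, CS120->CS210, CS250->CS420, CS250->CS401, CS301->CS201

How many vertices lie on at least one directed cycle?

8

A vertex is on a directed cycle iff it belongs to a strongly connected component of size ≥ 2 (or has a self-loop).
The vertices on cycles are {CS120, CS201, CS230, CS250, CS301, CS310, CS420, CS470} — 8 in total.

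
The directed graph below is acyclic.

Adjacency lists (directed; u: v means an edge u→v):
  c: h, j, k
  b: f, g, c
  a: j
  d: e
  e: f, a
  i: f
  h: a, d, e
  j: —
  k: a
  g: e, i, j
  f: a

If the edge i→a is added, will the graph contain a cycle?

Adding i→a creates a cycle iff a can already reach i.
Explore from a: no path reaches i. The graph stays acyclic.

No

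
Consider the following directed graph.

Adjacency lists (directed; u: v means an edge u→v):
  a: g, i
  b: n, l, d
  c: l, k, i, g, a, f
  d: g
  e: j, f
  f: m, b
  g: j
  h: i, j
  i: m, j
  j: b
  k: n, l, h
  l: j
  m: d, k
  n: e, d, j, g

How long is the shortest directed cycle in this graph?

3

For each vertex v, BFS finds the shortest path from v back to v.
The shortest such closed walk is b → l → j → b, length 3.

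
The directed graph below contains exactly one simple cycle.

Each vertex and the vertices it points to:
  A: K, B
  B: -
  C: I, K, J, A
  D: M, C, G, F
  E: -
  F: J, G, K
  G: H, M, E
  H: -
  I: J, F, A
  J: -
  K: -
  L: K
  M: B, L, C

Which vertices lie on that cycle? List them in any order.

DFS with gray/black marking from G:
G gray
  H gray
  H black
  M gray
    B gray
    B black
    L gray
      K gray
      K black
    L black
    C gray
      I gray
        J gray
        J black
        F gray
          F→J: J black — skip
          F→G: G is gray → back edge
Back edge closes the cycle G → M → C → I → F → G; its vertices are {C, F, G, I, M}.

C, F, G, I, M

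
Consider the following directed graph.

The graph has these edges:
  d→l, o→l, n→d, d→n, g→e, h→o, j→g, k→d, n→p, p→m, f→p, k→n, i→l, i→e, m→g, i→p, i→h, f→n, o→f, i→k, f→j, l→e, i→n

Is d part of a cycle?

Yes

d is on a cycle iff d can reach itself via ≥1 edge.
d → n → d — yes.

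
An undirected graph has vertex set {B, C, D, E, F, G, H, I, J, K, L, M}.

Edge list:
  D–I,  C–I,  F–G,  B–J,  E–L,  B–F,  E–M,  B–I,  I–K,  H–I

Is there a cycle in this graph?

No

DFS, tracking each vertex's parent; an edge to a visited non-parent vertex closes a cycle.
Start from L:
visit L (parent –)
  visit E (parent L)
    E–L: parent, skip
    visit M (parent E)
      M–E: parent, skip
visit B (parent –)
  visit J (parent B)
    J–B: parent, skip
  visit I (parent B)
    visit D (parent I)
      D–I: parent, skip
    visit K (parent I)
      K–I: parent, skip
    I–B: parent, skip
    visit C (parent I)
      C–I: parent, skip
    visit H (parent I)
      H–I: parent, skip
  visit F (parent B)
    F–B: parent, skip
    visit G (parent F)
      G–F: parent, skip
No non-parent visited neighbor found — the graph is a forest.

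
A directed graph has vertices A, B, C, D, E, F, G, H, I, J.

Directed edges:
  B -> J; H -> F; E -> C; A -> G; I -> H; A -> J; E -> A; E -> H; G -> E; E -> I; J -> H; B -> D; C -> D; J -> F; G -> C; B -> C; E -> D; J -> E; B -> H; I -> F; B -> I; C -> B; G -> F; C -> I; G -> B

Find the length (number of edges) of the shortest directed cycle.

2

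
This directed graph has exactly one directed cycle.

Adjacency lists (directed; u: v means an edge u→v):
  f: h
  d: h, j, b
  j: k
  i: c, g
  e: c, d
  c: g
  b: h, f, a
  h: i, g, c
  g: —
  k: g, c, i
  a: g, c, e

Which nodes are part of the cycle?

a, b, d, e

DFS with gray/black marking from e:
e gray
  c gray
    g gray
    g black
  c black
  d gray
    h gray
      i gray
        i→c: c black — skip
        i→g: g black — skip
      i black
      h→g: g black — skip
      h→c: c black — skip
    h black
    j gray
      k gray
        k→g: g black — skip
        k→c: c black — skip
        k→i: i black — skip
      k black
    j black
    b gray
      b→h: h black — skip
      f gray
        f→h: h black — skip
      f black
      a gray
        a→g: g black — skip
        a→c: c black — skip
        a→e: e is gray → back edge
Back edge closes the cycle e → d → b → a → e; its vertices are {a, b, d, e}.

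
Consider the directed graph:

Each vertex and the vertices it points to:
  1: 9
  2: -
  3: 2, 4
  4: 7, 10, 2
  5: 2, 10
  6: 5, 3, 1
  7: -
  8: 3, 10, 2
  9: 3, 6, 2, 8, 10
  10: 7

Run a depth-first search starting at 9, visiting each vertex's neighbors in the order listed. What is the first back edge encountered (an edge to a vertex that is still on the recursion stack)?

1->9

DFS from 9 (visiting each vertex's neighbors in the order listed); mark gray on enter, black on exit:
9 gray
  3 gray
    2 gray
    2 black
    4 gray
      7 gray
      7 black
      10 gray
        10→7: 7 black — skip
      10 black
      4→2: 2 black — skip
    4 black
  3 black
  6 gray
    5 gray
      5→2: 2 black — skip
      5→10: 10 black — skip
    5 black
    6→3: 3 black — skip
    1 gray
      1→9: 9 is gray → back edge
First back edge: 1 → 9.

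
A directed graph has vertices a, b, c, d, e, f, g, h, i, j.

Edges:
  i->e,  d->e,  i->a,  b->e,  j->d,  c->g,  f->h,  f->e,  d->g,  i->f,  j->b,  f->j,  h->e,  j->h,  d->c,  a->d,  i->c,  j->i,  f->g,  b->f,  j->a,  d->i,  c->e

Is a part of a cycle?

Yes

a is on a cycle iff a can reach itself via ≥1 edge.
a → d → i → a — yes.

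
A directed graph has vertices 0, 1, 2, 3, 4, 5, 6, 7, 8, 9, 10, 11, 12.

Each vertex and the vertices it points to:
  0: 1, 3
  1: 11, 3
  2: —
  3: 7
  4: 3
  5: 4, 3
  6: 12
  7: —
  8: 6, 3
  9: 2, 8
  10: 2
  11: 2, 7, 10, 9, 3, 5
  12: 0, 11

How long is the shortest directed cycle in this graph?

5

For each vertex v, BFS finds the shortest path from v back to v.
The shortest such closed walk is 12 → 11 → 9 → 8 → 6 → 12, length 5.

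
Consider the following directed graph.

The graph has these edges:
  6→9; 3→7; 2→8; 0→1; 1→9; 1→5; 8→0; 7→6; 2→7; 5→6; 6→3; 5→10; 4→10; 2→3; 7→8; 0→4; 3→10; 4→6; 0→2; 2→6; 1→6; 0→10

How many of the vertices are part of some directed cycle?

A vertex is on a directed cycle iff it belongs to a strongly connected component of size ≥ 2 (or has a self-loop).
The vertices on cycles are {0, 1, 2, 3, 4, 5, 6, 7, 8} — 9 in total.

9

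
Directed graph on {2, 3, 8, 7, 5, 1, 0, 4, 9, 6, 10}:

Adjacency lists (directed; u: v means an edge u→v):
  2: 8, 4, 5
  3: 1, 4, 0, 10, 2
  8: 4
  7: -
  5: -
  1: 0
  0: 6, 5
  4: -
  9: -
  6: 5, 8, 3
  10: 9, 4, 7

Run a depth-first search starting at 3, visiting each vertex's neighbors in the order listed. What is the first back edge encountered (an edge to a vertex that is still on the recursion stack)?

DFS from 3 (visiting each vertex's neighbors in the order listed); mark gray on enter, black on exit:
3 gray
  1 gray
    0 gray
      6 gray
        5 gray
        5 black
        8 gray
          4 gray
          4 black
        8 black
        6→3: 3 is gray → back edge
First back edge: 6 → 3.

6→3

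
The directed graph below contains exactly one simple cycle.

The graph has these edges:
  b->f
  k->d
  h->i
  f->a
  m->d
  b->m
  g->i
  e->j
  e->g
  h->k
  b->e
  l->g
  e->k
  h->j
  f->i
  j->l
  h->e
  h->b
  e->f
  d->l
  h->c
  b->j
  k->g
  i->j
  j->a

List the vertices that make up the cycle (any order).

DFS with gray/black marking from i:
i gray
  j gray
    l gray
      g gray
        g→i: i is gray → back edge
Back edge closes the cycle i → j → l → g → i; its vertices are {g, i, j, l}.

g, i, j, l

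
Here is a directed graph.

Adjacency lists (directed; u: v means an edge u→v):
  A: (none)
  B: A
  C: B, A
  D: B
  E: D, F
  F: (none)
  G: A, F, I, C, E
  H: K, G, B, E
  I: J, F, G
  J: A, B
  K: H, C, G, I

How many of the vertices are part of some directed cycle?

A vertex is on a directed cycle iff it belongs to a strongly connected component of size ≥ 2 (or has a self-loop).
The vertices on cycles are {G, H, I, K} — 4 in total.

4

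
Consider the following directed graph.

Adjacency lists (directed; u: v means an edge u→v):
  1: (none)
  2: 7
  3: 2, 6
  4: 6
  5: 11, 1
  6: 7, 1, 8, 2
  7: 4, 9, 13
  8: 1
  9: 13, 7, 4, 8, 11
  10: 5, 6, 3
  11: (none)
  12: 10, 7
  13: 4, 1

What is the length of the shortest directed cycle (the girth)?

2

For each vertex v, BFS finds the shortest path from v back to v.
The shortest such closed walk is 7 → 9 → 7, length 2.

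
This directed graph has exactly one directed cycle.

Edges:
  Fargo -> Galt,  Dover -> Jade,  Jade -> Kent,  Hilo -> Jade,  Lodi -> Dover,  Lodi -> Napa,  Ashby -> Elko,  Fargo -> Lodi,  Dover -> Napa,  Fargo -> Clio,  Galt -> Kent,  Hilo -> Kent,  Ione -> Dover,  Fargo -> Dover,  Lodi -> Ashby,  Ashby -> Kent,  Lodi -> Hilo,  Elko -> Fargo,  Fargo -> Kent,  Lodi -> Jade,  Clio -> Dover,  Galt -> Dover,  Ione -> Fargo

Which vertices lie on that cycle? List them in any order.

Elko, Lodi, Ashby, Fargo

DFS with gray/black marking from Fargo:
Fargo gray
  Kent gray
  Kent black
  Dover gray
    Jade gray
      Jade→Kent: Kent black — skip
    Jade black
    Napa gray
    Napa black
  Dover black
  Galt gray
    Galt→Dover: Dover black — skip
    Galt→Kent: Kent black — skip
  Galt black
  Lodi gray
    Ashby gray
      Elko gray
        Elko→Fargo: Fargo is gray → back edge
Back edge closes the cycle Fargo → Lodi → Ashby → Elko → Fargo; its vertices are {Elko, Lodi, Ashby, Fargo}.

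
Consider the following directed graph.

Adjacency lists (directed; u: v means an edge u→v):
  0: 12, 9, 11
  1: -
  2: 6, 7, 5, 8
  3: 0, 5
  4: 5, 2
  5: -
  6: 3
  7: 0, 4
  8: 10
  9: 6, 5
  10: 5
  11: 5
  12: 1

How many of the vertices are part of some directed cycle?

7

A vertex is on a directed cycle iff it belongs to a strongly connected component of size ≥ 2 (or has a self-loop).
The vertices on cycles are {0, 2, 3, 4, 6, 7, 9} — 7 in total.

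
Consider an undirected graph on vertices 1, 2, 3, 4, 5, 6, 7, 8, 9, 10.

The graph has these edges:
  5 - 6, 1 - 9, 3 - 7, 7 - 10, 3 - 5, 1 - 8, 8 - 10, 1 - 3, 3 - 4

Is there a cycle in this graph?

Yes

DFS, tracking each vertex's parent; an edge to a visited non-parent vertex closes a cycle.
Start from 5:
visit 5 (parent –)
  visit 6 (parent 5)
    6–5: parent, skip
  visit 3 (parent 5)
    visit 1 (parent 3)
      visit 8 (parent 1)
        visit 10 (parent 8)
          visit 7 (parent 10)
            7–3: 3 visited and ≠ parent → cycle
Cycle: 3 – 1 – 8 – 10 – 7 – 3.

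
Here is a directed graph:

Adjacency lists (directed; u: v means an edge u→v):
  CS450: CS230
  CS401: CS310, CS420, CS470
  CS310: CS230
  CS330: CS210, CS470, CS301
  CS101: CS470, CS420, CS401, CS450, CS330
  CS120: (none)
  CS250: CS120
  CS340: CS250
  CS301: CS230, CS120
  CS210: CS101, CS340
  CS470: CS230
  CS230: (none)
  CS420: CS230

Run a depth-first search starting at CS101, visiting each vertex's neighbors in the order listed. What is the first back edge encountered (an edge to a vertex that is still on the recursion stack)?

CS210->CS101

DFS from CS101 (visiting each vertex's neighbors in the order listed); mark gray on enter, black on exit:
CS101 gray
  CS470 gray
    CS230 gray
    CS230 black
  CS470 black
  CS420 gray
    CS420→CS230: CS230 black — skip
  CS420 black
  CS401 gray
    CS310 gray
      CS310→CS230: CS230 black — skip
    CS310 black
    CS401→CS420: CS420 black — skip
    CS401→CS470: CS470 black — skip
  CS401 black
  CS450 gray
    CS450→CS230: CS230 black — skip
  CS450 black
  CS330 gray
    CS210 gray
      CS210→CS101: CS101 is gray → back edge
First back edge: CS210 → CS101.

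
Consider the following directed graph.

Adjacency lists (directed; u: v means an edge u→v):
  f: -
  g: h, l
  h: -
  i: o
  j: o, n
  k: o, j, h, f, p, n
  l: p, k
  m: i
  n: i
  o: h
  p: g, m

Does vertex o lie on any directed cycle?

No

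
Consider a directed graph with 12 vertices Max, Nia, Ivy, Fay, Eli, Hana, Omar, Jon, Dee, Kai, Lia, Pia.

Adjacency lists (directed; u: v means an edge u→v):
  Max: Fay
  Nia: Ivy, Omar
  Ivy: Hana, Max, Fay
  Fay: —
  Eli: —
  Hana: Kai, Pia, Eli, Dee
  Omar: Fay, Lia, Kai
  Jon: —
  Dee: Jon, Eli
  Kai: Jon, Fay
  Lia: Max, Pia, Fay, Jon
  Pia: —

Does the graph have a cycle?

No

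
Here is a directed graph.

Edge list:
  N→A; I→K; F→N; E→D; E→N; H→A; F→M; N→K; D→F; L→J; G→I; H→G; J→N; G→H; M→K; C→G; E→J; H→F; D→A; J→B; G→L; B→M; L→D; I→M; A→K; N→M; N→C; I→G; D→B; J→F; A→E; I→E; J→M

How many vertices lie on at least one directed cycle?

11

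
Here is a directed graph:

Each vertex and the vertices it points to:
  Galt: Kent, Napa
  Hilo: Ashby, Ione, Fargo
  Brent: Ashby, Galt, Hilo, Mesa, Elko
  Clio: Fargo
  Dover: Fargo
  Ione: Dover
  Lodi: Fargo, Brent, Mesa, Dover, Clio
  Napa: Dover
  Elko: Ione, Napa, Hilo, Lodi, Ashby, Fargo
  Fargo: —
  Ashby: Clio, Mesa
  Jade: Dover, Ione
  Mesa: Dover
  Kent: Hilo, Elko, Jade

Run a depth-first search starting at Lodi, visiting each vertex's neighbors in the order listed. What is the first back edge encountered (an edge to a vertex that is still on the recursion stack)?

DFS from Lodi (visiting each vertex's neighbors in the order listed); mark gray on enter, black on exit:
Lodi gray
  Fargo gray
  Fargo black
  Brent gray
    Ashby gray
      Clio gray
        Clio→Fargo: Fargo black — skip
      Clio black
      Mesa gray
        Dover gray
          Dover→Fargo: Fargo black — skip
        Dover black
      Mesa black
    Ashby black
    Galt gray
      Kent gray
        Hilo gray
          Hilo→Ashby: Ashby black — skip
          Ione gray
            Ione→Dover: Dover black — skip
          Ione black
          Hilo→Fargo: Fargo black — skip
        Hilo black
        Elko gray
          Elko→Ione: Ione black — skip
          Napa gray
            Napa→Dover: Dover black — skip
          Napa black
          Elko→Hilo: Hilo black — skip
          Elko→Lodi: Lodi is gray → back edge
First back edge: Elko → Lodi.

Elko->Lodi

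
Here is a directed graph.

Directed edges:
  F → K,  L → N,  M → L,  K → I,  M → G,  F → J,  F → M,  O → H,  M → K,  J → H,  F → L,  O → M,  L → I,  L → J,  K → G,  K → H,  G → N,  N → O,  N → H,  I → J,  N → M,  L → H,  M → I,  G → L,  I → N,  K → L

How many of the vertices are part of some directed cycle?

A vertex is on a directed cycle iff it belongs to a strongly connected component of size ≥ 2 (or has a self-loop).
The vertices on cycles are {G, I, K, L, M, N, O} — 7 in total.

7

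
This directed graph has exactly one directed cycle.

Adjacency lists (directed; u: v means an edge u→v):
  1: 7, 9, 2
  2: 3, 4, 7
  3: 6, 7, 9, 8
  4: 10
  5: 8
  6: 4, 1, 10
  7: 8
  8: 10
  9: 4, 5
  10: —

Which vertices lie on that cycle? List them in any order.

1, 2, 3, 6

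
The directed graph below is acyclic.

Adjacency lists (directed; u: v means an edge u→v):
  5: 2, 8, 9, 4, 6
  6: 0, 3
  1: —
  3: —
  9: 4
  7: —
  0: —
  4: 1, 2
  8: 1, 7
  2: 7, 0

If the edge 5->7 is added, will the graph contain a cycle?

No

Adding 5→7 creates a cycle iff 7 can already reach 5.
Explore from 7: no path reaches 5. The graph stays acyclic.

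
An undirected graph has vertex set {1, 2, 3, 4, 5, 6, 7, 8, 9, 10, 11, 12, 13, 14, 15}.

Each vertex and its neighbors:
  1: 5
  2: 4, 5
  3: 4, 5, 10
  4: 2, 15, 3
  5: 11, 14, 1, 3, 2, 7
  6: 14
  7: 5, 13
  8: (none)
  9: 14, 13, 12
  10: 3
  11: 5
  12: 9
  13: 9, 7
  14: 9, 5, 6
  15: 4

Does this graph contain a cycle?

DFS, tracking each vertex's parent; an edge to a visited non-parent vertex closes a cycle.
Start from 11:
visit 11 (parent –)
  visit 5 (parent 11)
    5–11: parent, skip
    visit 14 (parent 5)
      visit 9 (parent 14)
        9–14: parent, skip
        visit 13 (parent 9)
          13–9: parent, skip
          visit 7 (parent 13)
            7–5: 5 visited and ≠ parent → cycle
Cycle: 5 – 14 – 9 – 13 – 7 – 5.

Yes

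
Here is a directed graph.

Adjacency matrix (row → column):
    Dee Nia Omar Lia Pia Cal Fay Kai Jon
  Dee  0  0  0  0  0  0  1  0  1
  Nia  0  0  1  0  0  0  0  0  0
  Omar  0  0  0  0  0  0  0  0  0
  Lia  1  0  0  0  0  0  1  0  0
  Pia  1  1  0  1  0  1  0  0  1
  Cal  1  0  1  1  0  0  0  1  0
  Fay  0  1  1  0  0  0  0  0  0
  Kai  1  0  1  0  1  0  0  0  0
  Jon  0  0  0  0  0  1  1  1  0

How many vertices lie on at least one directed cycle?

6

A vertex is on a directed cycle iff it belongs to a strongly connected component of size ≥ 2 (or has a self-loop).
The vertices on cycles are {Cal, Dee, Jon, Kai, Lia, Pia} — 6 in total.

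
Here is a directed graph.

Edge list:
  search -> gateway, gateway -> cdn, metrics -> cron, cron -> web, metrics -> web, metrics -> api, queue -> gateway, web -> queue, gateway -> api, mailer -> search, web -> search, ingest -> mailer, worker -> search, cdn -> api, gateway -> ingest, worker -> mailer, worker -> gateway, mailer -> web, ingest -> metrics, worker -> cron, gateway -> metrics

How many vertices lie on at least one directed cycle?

A vertex is on a directed cycle iff it belongs to a strongly connected component of size ≥ 2 (or has a self-loop).
The vertices on cycles are {web, cron, queue, ingest, mailer, search, gateway, metrics} — 8 in total.

8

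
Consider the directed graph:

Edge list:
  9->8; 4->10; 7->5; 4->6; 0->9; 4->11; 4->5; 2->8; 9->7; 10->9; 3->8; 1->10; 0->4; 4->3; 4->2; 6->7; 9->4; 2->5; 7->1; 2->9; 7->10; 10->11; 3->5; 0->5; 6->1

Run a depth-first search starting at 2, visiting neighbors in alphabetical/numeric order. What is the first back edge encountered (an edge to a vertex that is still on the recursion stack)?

4→2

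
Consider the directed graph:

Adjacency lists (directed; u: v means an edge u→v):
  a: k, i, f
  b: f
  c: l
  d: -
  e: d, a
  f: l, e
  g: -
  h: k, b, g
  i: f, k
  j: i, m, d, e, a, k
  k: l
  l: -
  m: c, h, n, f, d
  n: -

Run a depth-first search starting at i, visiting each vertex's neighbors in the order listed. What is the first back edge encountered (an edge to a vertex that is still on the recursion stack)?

a→i

DFS from i (visiting each vertex's neighbors in the order listed); mark gray on enter, black on exit:
i gray
  f gray
    l gray
    l black
    e gray
      d gray
      d black
      a gray
        k gray
          k→l: l black — skip
        k black
        a→i: i is gray → back edge
First back edge: a → i.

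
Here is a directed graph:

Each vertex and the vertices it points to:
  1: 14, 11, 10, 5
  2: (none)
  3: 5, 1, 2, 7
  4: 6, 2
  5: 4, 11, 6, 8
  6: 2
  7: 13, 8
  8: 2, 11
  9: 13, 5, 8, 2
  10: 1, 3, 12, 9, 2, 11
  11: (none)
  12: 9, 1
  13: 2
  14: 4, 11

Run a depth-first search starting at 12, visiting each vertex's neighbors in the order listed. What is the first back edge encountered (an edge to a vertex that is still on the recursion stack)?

10→1

DFS from 12 (visiting each vertex's neighbors in the order listed); mark gray on enter, black on exit:
12 gray
  9 gray
    13 gray
      2 gray
      2 black
    13 black
    5 gray
      4 gray
        6 gray
          6→2: 2 black — skip
        6 black
        4→2: 2 black — skip
      4 black
      11 gray
      11 black
      5→6: 6 black — skip
      8 gray
        8→2: 2 black — skip
        8→11: 11 black — skip
      8 black
    5 black
    9→8: 8 black — skip
    9→2: 2 black — skip
  9 black
  1 gray
    14 gray
      14→4: 4 black — skip
      14→11: 11 black — skip
    14 black
    1→11: 11 black — skip
    10 gray
      10→1: 1 is gray → back edge
First back edge: 10 → 1.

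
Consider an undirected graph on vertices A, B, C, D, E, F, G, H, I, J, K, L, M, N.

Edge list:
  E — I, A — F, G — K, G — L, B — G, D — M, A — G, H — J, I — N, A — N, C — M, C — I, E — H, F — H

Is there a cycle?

DFS, tracking each vertex's parent; an edge to a visited non-parent vertex closes a cycle.
Start from H:
visit H (parent –)
  visit F (parent H)
    visit A (parent F)
      visit G (parent A)
        visit B (parent G)
          B–G: parent, skip
        visit L (parent G)
          L–G: parent, skip
        visit K (parent G)
          K–G: parent, skip
        G–A: parent, skip
      visit N (parent A)
        visit I (parent N)
          I–N: parent, skip
          visit C (parent I)
            C–I: parent, skip
            visit M (parent C)
              M–C: parent, skip
              visit D (parent M)
                D–M: parent, skip
          visit E (parent I)
            E–I: parent, skip
            E–H: H visited and ≠ parent → cycle
Cycle: H – F – A – N – I – E – H.

Yes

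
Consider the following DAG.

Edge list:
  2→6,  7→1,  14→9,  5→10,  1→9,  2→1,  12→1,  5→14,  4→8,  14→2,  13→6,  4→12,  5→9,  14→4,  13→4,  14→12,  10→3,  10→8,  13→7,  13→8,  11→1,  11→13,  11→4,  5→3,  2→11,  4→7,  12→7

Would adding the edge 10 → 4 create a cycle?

No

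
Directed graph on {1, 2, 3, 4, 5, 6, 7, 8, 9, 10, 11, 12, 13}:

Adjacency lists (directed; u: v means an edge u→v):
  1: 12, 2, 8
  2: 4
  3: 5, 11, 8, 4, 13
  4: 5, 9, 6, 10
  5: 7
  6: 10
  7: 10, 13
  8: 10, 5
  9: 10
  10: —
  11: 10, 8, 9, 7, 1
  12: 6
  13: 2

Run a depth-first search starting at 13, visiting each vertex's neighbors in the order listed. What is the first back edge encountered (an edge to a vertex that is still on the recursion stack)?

7→13

DFS from 13 (visiting each vertex's neighbors in the order listed); mark gray on enter, black on exit:
13 gray
  2 gray
    4 gray
      5 gray
        7 gray
          10 gray
          10 black
          7→13: 13 is gray → back edge
First back edge: 7 → 13.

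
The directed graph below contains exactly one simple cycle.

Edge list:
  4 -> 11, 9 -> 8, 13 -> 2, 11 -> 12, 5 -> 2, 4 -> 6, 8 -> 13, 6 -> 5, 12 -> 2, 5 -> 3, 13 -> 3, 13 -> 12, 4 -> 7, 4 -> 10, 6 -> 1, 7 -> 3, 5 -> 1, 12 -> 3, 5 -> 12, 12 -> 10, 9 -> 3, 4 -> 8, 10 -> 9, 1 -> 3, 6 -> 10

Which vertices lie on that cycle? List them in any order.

8, 9, 10, 12, 13

DFS with gray/black marking from 8:
8 gray
  13 gray
    3 gray
    3 black
    12 gray
      12→3: 3 black — skip
      2 gray
      2 black
      10 gray
        9 gray
          9→8: 8 is gray → back edge
Back edge closes the cycle 8 → 13 → 12 → 10 → 9 → 8; its vertices are {8, 9, 10, 12, 13}.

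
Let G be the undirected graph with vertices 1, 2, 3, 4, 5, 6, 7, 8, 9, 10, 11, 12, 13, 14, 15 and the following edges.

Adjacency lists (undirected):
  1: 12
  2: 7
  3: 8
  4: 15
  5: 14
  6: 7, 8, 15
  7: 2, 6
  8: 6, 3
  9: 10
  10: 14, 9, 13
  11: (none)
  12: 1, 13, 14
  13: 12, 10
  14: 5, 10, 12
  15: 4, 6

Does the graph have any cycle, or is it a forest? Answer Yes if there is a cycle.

DFS, tracking each vertex's parent; an edge to a visited non-parent vertex closes a cycle.
Start from 3:
visit 3 (parent –)
  visit 8 (parent 3)
    visit 6 (parent 8)
      visit 7 (parent 6)
        visit 2 (parent 7)
          2–7: parent, skip
        7–6: parent, skip
      6–8: parent, skip
      visit 15 (parent 6)
        visit 4 (parent 15)
          4–15: parent, skip
        15–6: parent, skip
    8–3: parent, skip
visit 1 (parent –)
  visit 12 (parent 1)
    12–1: parent, skip
    visit 13 (parent 12)
      13–12: parent, skip
      visit 10 (parent 13)
        visit 14 (parent 10)
          visit 5 (parent 14)
            5–14: parent, skip
          14–10: parent, skip
          14–12: 12 visited and ≠ parent → cycle
Cycle: 12 – 13 – 10 – 14 – 12.

Yes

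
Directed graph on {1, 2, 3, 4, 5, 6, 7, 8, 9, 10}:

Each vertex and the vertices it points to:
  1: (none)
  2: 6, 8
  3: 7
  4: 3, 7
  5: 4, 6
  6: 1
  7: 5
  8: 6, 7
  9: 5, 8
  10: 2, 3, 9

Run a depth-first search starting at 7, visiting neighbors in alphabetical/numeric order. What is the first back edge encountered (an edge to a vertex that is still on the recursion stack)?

3->7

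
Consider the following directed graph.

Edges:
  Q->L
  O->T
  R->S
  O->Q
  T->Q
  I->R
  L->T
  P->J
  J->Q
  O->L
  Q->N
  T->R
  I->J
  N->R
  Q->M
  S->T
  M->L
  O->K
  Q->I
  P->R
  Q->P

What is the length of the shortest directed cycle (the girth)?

3

For each vertex v, BFS finds the shortest path from v back to v.
The shortest such closed walk is Q → P → J → Q, length 3.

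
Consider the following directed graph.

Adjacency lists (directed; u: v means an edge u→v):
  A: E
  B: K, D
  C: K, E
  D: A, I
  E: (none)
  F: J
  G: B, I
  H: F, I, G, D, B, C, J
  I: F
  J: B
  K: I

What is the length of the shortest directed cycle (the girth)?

5

For each vertex v, BFS finds the shortest path from v back to v.
The shortest such closed walk is J → B → D → I → F → J, length 5.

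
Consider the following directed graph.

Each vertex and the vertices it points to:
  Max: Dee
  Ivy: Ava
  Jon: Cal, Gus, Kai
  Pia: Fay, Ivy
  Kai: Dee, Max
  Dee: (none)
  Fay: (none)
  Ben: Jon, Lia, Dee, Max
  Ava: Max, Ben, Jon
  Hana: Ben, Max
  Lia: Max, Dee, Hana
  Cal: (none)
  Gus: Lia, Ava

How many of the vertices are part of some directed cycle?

A vertex is on a directed cycle iff it belongs to a strongly connected component of size ≥ 2 (or has a self-loop).
The vertices on cycles are {Ava, Ben, Gus, Jon, Lia, Hana} — 6 in total.

6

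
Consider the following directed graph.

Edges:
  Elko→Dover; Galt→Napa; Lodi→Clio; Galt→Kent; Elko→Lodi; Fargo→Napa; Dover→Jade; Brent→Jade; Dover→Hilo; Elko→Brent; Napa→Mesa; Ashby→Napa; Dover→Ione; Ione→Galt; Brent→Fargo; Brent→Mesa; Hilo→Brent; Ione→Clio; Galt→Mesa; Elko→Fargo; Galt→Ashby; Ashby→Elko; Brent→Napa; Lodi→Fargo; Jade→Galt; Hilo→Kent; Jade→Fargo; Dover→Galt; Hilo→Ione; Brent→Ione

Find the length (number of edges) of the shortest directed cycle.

4

For each vertex v, BFS finds the shortest path from v back to v.
The shortest such closed walk is Elko → Dover → Galt → Ashby → Elko, length 4.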